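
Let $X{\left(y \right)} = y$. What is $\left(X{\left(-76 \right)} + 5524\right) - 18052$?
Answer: $-12604$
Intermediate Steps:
$\left(X{\left(-76 \right)} + 5524\right) - 18052 = \left(-76 + 5524\right) - 18052 = 5448 - 18052 = -12604$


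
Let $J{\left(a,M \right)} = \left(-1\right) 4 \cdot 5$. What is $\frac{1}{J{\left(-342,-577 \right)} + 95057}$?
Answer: $\frac{1}{95037} \approx 1.0522 \cdot 10^{-5}$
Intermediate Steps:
$J{\left(a,M \right)} = -20$ ($J{\left(a,M \right)} = \left(-4\right) 5 = -20$)
$\frac{1}{J{\left(-342,-577 \right)} + 95057} = \frac{1}{-20 + 95057} = \frac{1}{95037}$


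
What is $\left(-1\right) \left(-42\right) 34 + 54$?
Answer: $1482$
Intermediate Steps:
$\left(-1\right) \left(-42\right) 34 + 54 = 42 \cdot 34 + 54 = 1428 + 54 = 1482$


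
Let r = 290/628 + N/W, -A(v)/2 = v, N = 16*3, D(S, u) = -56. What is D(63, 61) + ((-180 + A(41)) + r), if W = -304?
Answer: -1895375/5966 ≈ -317.70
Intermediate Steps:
N = 48
A(v) = -2*v
r = 1813/5966 (r = 290/628 + 48/(-304) = 290*(1/628) + 48*(-1/304) = 145/314 - 3/19 = 1813/5966 ≈ 0.30389)
D(63, 61) + ((-180 + A(41)) + r) = -56 + ((-180 - 2*41) + 1813/5966) = -56 + ((-180 - 82) + 1813/5966) = -56 + (-262 + 1813/5966) = -56 - 1561279/5966 = -1895375/5966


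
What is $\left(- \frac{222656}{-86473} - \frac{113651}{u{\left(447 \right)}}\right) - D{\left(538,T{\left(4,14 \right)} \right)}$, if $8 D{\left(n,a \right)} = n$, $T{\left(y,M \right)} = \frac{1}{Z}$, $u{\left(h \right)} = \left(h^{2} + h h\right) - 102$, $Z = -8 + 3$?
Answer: $- \frac{1122091099375}{17273673534} \approx -64.96$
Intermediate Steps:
$Z = -5$
$u{\left(h \right)} = -102 + 2 h^{2}$ ($u{\left(h \right)} = \left(h^{2} + h^{2}\right) - 102 = 2 h^{2} - 102 = -102 + 2 h^{2}$)
$T{\left(y,M \right)} = - \frac{1}{5}$ ($T{\left(y,M \right)} = \frac{1}{-5} = - \frac{1}{5}$)
$D{\left(n,a \right)} = \frac{n}{8}$
$\left(- \frac{222656}{-86473} - \frac{113651}{u{\left(447 \right)}}\right) - D{\left(538,T{\left(4,14 \right)} \right)} = \left(- \frac{222656}{-86473} - \frac{113651}{-102 + 2 \cdot 447^{2}}\right) - \frac{1}{8} \cdot 538 = \left(\left(-222656\right) \left(- \frac{1}{86473}\right) - \frac{113651}{-102 + 2 \cdot 199809}\right) - \frac{269}{4} = \left(\frac{222656}{86473} - \frac{113651}{-102 + 399618}\right) - \frac{269}{4} = \left(\frac{222656}{86473} - \frac{113651}{399516}\right) - \frac{269}{4} = \frac{79126891573}{34547347068} - \frac{269}{4} = - \frac{1122091099375}{17273673534}$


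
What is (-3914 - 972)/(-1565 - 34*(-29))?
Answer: 4886/579 ≈ 8.4387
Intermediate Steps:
(-3914 - 972)/(-1565 - 34*(-29)) = -4886/(-1565 + 986) = -4886/(-579) = -4886*(-1/579) = 4886/579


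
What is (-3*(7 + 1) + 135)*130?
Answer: 14430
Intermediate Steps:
(-3*(7 + 1) + 135)*130 = (-3*8 + 135)*130 = (-24 + 135)*130 = 111*130 = 14430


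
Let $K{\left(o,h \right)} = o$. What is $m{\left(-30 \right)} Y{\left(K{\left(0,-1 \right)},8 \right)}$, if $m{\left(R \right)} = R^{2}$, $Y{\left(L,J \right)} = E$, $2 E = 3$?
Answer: $1350$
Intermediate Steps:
$E = \frac{3}{2}$ ($E = \frac{1}{2} \cdot 3 = \frac{3}{2} \approx 1.5$)
$Y{\left(L,J \right)} = \frac{3}{2}$
$m{\left(-30 \right)} Y{\left(K{\left(0,-1 \right)},8 \right)} = \left(-30\right)^{2} \cdot \frac{3}{2} = 900 \cdot \frac{3}{2} = 1350$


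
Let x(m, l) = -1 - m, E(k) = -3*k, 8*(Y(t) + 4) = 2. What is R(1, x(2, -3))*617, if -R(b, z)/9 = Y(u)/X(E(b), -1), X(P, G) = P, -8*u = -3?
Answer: -27765/4 ≈ -6941.3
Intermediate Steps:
u = 3/8 (u = -⅛*(-3) = 3/8 ≈ 0.37500)
Y(t) = -15/4 (Y(t) = -4 + (⅛)*2 = -4 + ¼ = -15/4)
R(b, z) = -45/(4*b) (R(b, z) = -(-135)/(4*((-3*b))) = -(-135)*(-1/(3*b))/4 = -45/(4*b))
R(1, x(2, -3))*617 = -45/4/1*617 = -45/4*1*617 = -45/4*617 = -27765/4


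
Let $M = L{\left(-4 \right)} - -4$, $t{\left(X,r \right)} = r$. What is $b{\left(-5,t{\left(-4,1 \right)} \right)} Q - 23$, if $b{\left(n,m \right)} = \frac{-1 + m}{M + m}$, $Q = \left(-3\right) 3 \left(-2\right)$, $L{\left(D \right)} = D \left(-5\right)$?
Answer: $-23$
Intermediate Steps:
$L{\left(D \right)} = - 5 D$
$Q = 18$ ($Q = \left(-9\right) \left(-2\right) = 18$)
$M = 24$ ($M = \left(-5\right) \left(-4\right) - -4 = 20 + 4 = 24$)
$b{\left(n,m \right)} = \frac{-1 + m}{24 + m}$
$b{\left(-5,t{\left(-4,1 \right)} \right)} Q - 23 = \frac{-1 + 1}{24 + 1} \cdot 18 - 23 = \frac{1}{25} \cdot 0 \cdot 18 - 23 = 0 \cdot 18 - 23 = 0 - 23 = -23$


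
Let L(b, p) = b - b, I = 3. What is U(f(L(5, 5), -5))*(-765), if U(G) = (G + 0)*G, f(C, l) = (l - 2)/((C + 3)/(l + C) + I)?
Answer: -104125/16 ≈ -6507.8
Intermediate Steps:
L(b, p) = 0
f(C, l) = (-2 + l)/(3 + (3 + C)/(C + l)) (f(C, l) = (l - 2)/((C + 3)/(l + C) + 3) = (-2 + l)/((3 + C)/(C + l) + 3) = (-2 + l)/(3 + (3 + C)/(C + l)))
U(G) = G**2 (U(G) = G*G = G**2)
U(f(L(5, 5), -5))*(-765) = (((-5)**2 - 2*0 - 2*(-5) + 0*(-5))/(3 + 3*(-5) + 4*0))**2*(-765) = ((25 + 0 + 10 + 0)/(3 - 15 + 0))**2*(-765) = (35/(-12))**2*(-765) = (-1/12*35)**2*(-765) = (-35/12)**2*(-765) = (1225/144)*(-765) = -104125/16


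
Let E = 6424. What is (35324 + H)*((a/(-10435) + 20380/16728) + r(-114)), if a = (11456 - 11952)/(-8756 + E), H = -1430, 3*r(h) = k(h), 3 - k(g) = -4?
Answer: 510439496441553/4240272685 ≈ 1.2038e+5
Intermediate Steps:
k(g) = 7 (k(g) = 3 - 1*(-4) = 3 + 4 = 7)
r(h) = 7/3 (r(h) = (⅓)*7 = 7/3)
a = 124/583 (a = (11456 - 11952)/(-8756 + 6424) = -496/(-2332) = -496*(-1/2332) = 124/583 ≈ 0.21269)
(35324 + H)*((a/(-10435) + 20380/16728) + r(-114)) = (35324 - 1430)*(((124/583)/(-10435) + 20380/16728) + 7/3) = 33894*(((124/583)*(-1/10435) + 20380*(1/16728)) + 7/3) = 33894*((-124/6083605 + 5095/4182) + 7/3) = 33894*(30995448907/25441636110 + 7/3) = 33894*(30119755499/8480545370) = 510439496441553/4240272685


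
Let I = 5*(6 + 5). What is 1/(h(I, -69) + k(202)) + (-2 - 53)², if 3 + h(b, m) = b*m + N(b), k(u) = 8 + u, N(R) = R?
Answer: 10687324/3533 ≈ 3025.0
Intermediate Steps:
I = 55 (I = 5*11 = 55)
h(b, m) = -3 + b + b*m (h(b, m) = -3 + (b*m + b) = -3 + (b + b*m) = -3 + b + b*m)
1/(h(I, -69) + k(202)) + (-2 - 53)² = 1/((-3 + 55 + 55*(-69)) + (8 + 202)) + (-2 - 53)² = 1/((-3 + 55 - 3795) + 210) + (-55)² = 1/(-3743 + 210) + 3025 = 1/(-3533) + 3025 = -1/3533 + 3025 = 10687324/3533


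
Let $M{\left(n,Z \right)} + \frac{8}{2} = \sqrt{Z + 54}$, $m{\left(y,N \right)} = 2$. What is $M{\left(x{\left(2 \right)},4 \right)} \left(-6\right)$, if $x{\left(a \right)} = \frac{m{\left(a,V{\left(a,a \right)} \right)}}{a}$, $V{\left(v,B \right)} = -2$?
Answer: $24 - 6 \sqrt{58} \approx -21.695$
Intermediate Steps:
$x{\left(a \right)} = \frac{2}{a}$
$M{\left(n,Z \right)} = -4 + \sqrt{54 + Z}$ ($M{\left(n,Z \right)} = -4 + \sqrt{Z + 54} = -4 + \sqrt{54 + Z}$)
$M{\left(x{\left(2 \right)},4 \right)} \left(-6\right) = \left(-4 + \sqrt{54 + 4}\right) \left(-6\right) = \left(-4 + \sqrt{58}\right) \left(-6\right) = 24 - 6 \sqrt{58}$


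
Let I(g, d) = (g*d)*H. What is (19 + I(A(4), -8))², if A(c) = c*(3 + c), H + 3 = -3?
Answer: 1857769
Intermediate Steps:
H = -6 (H = -3 - 3 = -6)
I(g, d) = -6*d*g (I(g, d) = (g*d)*(-6) = (d*g)*(-6) = -6*d*g)
(19 + I(A(4), -8))² = (19 - 6*(-8)*4*(3 + 4))² = (19 - 6*(-8)*4*7)² = (19 - 6*(-8)*28)² = (19 + 1344)² = 1363² = 1857769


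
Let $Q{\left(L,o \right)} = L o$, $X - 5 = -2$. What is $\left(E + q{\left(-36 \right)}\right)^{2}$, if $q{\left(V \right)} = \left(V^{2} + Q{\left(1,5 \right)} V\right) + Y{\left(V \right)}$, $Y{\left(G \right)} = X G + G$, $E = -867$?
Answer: $11025$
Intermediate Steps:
$X = 3$ ($X = 5 - 2 = 3$)
$Y{\left(G \right)} = 4 G$ ($Y{\left(G \right)} = 3 G + G = 4 G$)
$q{\left(V \right)} = V^{2} + 9 V$ ($q{\left(V \right)} = \left(V^{2} + 1 \cdot 5 V\right) + 4 V = \left(V^{2} + 5 V\right) + 4 V = V^{2} + 9 V$)
$\left(E + q{\left(-36 \right)}\right)^{2} = \left(-867 - 36 \left(9 - 36\right)\right)^{2} = \left(-867 - -972\right)^{2} = \left(-867 + 972\right)^{2} = 105^{2} = 11025$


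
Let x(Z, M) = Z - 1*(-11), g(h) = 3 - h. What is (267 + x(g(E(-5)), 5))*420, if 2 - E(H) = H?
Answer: 115080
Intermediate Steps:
E(H) = 2 - H
x(Z, M) = 11 + Z (x(Z, M) = Z + 11 = 11 + Z)
(267 + x(g(E(-5)), 5))*420 = (267 + (11 + (3 - (2 - 1*(-5)))))*420 = (267 + (11 + (3 - (2 + 5))))*420 = (267 + (11 + (3 - 1*7)))*420 = (267 + (11 + (3 - 7)))*420 = (267 + (11 - 4))*420 = (267 + 7)*420 = 274*420 = 115080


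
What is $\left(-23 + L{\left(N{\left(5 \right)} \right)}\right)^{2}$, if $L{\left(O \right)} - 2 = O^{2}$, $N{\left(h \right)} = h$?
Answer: $16$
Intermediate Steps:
$L{\left(O \right)} = 2 + O^{2}$
$\left(-23 + L{\left(N{\left(5 \right)} \right)}\right)^{2} = \left(-23 + \left(2 + 5^{2}\right)\right)^{2} = \left(-23 + \left(2 + 25\right)\right)^{2} = \left(-23 + 27\right)^{2} = 4^{2} = 16$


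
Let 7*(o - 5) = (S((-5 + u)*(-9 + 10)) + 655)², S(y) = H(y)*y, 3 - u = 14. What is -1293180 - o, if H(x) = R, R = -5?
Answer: -1370360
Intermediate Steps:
u = -11 (u = 3 - 1*14 = 3 - 14 = -11)
H(x) = -5
S(y) = -5*y
o = 77180 (o = 5 + (-5*(-5 - 11)*(-9 + 10) + 655)²/7 = 5 + (-(-80) + 655)²/7 = 5 + (-5*(-16) + 655)²/7 = 5 + (80 + 655)²/7 = 5 + (⅐)*735² = 5 + (⅐)*540225 = 5 + 77175 = 77180)
-1293180 - o = -1293180 - 1*77180 = -1293180 - 77180 = -1370360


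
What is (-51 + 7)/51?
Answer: -44/51 ≈ -0.86275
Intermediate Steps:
(-51 + 7)/51 = -44*1/51 = -44/51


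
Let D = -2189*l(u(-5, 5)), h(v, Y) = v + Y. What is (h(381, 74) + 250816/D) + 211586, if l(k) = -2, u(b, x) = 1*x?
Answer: 464283157/2189 ≈ 2.1210e+5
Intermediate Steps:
u(b, x) = x
h(v, Y) = Y + v
D = 4378 (D = -2189*(-2) = 4378)
(h(381, 74) + 250816/D) + 211586 = ((74 + 381) + 250816/4378) + 211586 = (455 + 250816*(1/4378)) + 211586 = (455 + 125408/2189) + 211586 = 1121403/2189 + 211586 = 464283157/2189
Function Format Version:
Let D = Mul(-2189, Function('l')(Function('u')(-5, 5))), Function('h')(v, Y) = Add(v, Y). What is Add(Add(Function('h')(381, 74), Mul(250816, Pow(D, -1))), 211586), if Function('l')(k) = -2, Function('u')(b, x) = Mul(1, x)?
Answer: Rational(464283157, 2189) ≈ 2.1210e+5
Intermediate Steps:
Function('u')(b, x) = x
Function('h')(v, Y) = Add(Y, v)
D = 4378 (D = Mul(-2189, -2) = 4378)
Add(Add(Function('h')(381, 74), Mul(250816, Pow(D, -1))), 211586) = Add(Add(Add(74, 381), Mul(250816, Pow(4378, -1))), 211586) = Add(Add(455, Mul(250816, Rational(1, 4378))), 211586) = Add(Add(455, Rational(125408, 2189)), 211586) = Add(Rational(1121403, 2189), 211586) = Rational(464283157, 2189)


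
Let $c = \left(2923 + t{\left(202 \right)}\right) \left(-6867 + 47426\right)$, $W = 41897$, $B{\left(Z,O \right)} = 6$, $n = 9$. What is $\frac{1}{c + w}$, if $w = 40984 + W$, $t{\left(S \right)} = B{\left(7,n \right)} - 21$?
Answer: $\frac{1}{118028453} \approx 8.4725 \cdot 10^{-9}$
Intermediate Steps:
$t{\left(S \right)} = -15$ ($t{\left(S \right)} = 6 - 21 = -15$)
$w = 82881$ ($w = 40984 + 41897 = 82881$)
$c = 117945572$ ($c = \left(2923 - 15\right) \left(-6867 + 47426\right) = 2908 \cdot 40559 = 117945572$)
$\frac{1}{c + w} = \frac{1}{117945572 + 82881} = \frac{1}{118028453}$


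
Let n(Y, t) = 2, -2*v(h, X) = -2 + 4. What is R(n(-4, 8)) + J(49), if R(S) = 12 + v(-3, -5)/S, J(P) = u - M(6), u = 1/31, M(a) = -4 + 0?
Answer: 963/62 ≈ 15.532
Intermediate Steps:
M(a) = -4
v(h, X) = -1 (v(h, X) = -(-2 + 4)/2 = -½*2 = -1)
u = 1/31 ≈ 0.032258
J(P) = 125/31 (J(P) = 1/31 - 1*(-4) = 1/31 + 4 = 125/31)
R(S) = 12 - 1/S
R(n(-4, 8)) + J(49) = (12 - 1/2) + 125/31 = (12 - 1*½) + 125/31 = (12 - ½) + 125/31 = 23/2 + 125/31 = 963/62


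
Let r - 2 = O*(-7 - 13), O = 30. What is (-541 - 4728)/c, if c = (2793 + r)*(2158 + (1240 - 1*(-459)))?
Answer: -5269/8466115 ≈ -0.00062236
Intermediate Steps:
r = -598 (r = 2 + 30*(-7 - 13) = 2 + 30*(-20) = 2 - 600 = -598)
c = 8466115 (c = (2793 - 598)*(2158 + (1240 - 1*(-459))) = 2195*(2158 + (1240 + 459)) = 2195*(2158 + 1699) = 2195*3857 = 8466115)
(-541 - 4728)/c = (-541 - 4728)/8466115 = -5269*1/8466115 = -5269/8466115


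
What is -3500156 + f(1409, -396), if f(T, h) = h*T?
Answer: -4058120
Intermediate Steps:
f(T, h) = T*h
-3500156 + f(1409, -396) = -3500156 + 1409*(-396) = -3500156 - 557964 = -4058120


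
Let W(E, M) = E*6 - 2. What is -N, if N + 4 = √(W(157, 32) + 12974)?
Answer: 4 - 3*√1546 ≈ -113.96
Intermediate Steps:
W(E, M) = -2 + 6*E (W(E, M) = 6*E - 2 = -2 + 6*E)
N = -4 + 3*√1546 (N = -4 + √((-2 + 6*157) + 12974) = -4 + √((-2 + 942) + 12974) = -4 + √(940 + 12974) = -4 + √13914 = -4 + 3*√1546 ≈ 113.96)
-N = -(-4 + 3*√1546) = 4 - 3*√1546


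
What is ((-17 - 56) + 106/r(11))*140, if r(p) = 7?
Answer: -8100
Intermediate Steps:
((-17 - 56) + 106/r(11))*140 = ((-17 - 56) + 106/7)*140 = (-73 + 106*(⅐))*140 = (-73 + 106/7)*140 = -405/7*140 = -8100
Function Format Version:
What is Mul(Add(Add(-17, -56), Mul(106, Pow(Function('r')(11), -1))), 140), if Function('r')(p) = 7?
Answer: -8100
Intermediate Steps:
Mul(Add(Add(-17, -56), Mul(106, Pow(Function('r')(11), -1))), 140) = Mul(Add(Add(-17, -56), Mul(106, Pow(7, -1))), 140) = Mul(Add(-73, Mul(106, Rational(1, 7))), 140) = Mul(Add(-73, Rational(106, 7)), 140) = Mul(Rational(-405, 7), 140) = -8100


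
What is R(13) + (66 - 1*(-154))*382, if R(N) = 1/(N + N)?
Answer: 2185041/26 ≈ 84040.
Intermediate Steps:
R(N) = 1/(2*N)
R(13) + (66 - 1*(-154))*382 = (1/2)/13 + (66 - 1*(-154))*382 = (1/2)*(1/13) + (66 + 154)*382 = 1/26 + 220*382 = 1/26 + 84040 = 2185041/26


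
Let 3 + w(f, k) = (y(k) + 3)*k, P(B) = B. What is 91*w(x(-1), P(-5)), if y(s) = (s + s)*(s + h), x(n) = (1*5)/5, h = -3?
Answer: -38038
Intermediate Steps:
x(n) = 1 (x(n) = 5*(1/5) = 1)
y(s) = 2*s*(-3 + s) (y(s) = (s + s)*(s - 3) = (2*s)*(-3 + s) = 2*s*(-3 + s))
w(f, k) = -3 + k*(3 + 2*k*(-3 + k)) (w(f, k) = -3 + (2*k*(-3 + k) + 3)*k = -3 + (3 + 2*k*(-3 + k))*k = -3 + k*(3 + 2*k*(-3 + k)))
91*w(x(-1), P(-5)) = 91*(-3 + 3*(-5) + 2*(-5)**2*(-3 - 5)) = 91*(-3 - 15 + 2*25*(-8)) = 91*(-3 - 15 - 400) = 91*(-418) = -38038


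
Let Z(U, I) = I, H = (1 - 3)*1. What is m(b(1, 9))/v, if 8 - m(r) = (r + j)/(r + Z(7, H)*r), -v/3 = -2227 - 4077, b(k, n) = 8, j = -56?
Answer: 1/9456 ≈ 0.00010575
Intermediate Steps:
H = -2 (H = -2*1 = -2)
v = 18912 (v = -3*(-2227 - 4077) = -3*(-6304) = 18912)
m(r) = 8 + (-56 + r)/r (m(r) = 8 - (r - 56)/(r - 2*r) = 8 - (-56 + r)/((-r)) = 8 - (-56 + r)*(-1/r) = 8 - (-1)*(-56 + r)/r = 8 + (-56 + r)/r)
m(b(1, 9))/v = (9 - 56/8)/18912 = (9 - 56*⅛)*(1/18912) = (9 - 7)*(1/18912) = 2*(1/18912) = 1/9456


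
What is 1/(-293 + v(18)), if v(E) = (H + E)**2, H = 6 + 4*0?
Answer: 1/283 ≈ 0.0035336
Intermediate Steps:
H = 6 (H = 6 + 0 = 6)
v(E) = (6 + E)**2
1/(-293 + v(18)) = 1/(-293 + (6 + 18)**2) = 1/(-293 + 24**2) = 1/(-293 + 576) = 1/283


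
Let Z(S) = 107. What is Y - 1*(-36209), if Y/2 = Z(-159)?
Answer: 36423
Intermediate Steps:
Y = 214 (Y = 2*107 = 214)
Y - 1*(-36209) = 214 - 1*(-36209) = 214 + 36209 = 36423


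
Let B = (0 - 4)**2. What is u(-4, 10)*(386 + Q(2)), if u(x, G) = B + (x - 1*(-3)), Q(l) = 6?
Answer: 5880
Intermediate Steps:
B = 16 (B = (-4)**2 = 16)
u(x, G) = 19 + x (u(x, G) = 16 + (x - 1*(-3)) = 16 + (x + 3) = 16 + (3 + x) = 19 + x)
u(-4, 10)*(386 + Q(2)) = (19 - 4)*(386 + 6) = 15*392 = 5880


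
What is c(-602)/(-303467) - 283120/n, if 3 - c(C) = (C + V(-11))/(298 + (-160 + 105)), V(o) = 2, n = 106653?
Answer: -2319790329173/873872980677 ≈ -2.6546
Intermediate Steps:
c(C) = 727/243 - C/243 (c(C) = 3 - (C + 2)/(298 + (-160 + 105)) = 3 - (2 + C)/(298 - 55) = 3 - (2 + C)/243 = 3 - (2/243 + C/243) = 3 + (-2/243 - C/243) = 727/243 - C/243)
c(-602)/(-303467) - 283120/n = (727/243 - 1/243*(-602))/(-303467) - 283120/106653 = (727/243 + 602/243)*(-1/303467) - 283120*1/106653 = (443/81)*(-1/303467) - 283120/106653 = -443/24580827 - 283120/106653 = -2319790329173/873872980677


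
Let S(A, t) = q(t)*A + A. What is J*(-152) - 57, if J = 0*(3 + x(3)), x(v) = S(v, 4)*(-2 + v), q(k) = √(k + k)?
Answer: -57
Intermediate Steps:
q(k) = √2*√k (q(k) = √(2*k) = √2*√k)
S(A, t) = A + A*√2*√t (S(A, t) = (√2*√t)*A + A = A*√2*√t + A = A + A*√2*√t)
x(v) = v*(1 + 2*√2)*(-2 + v) (x(v) = (v*(1 + √2*√4))*(-2 + v) = (v*(1 + √2*2))*(-2 + v) = (v*(1 + 2*√2))*(-2 + v) = v*(1 + 2*√2)*(-2 + v))
J = 0 (J = 0*(3 + 3*(1 + 2*√2)*(-2 + 3)) = 0*(3 + 3*(1 + 2*√2)*1) = 0*(3 + (3 + 6*√2)) = 0*(6 + 6*√2) = 0)
J*(-152) - 57 = 0*(-152) - 57 = 0 - 57 = -57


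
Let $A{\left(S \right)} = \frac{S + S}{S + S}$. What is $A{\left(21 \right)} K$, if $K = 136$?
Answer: $136$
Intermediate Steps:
$A{\left(S \right)} = 1$ ($A{\left(S \right)} = \frac{2 S}{2 S} = 2 S \frac{1}{2 S} = 1$)
$A{\left(21 \right)} K = 1 \cdot 136 = 136$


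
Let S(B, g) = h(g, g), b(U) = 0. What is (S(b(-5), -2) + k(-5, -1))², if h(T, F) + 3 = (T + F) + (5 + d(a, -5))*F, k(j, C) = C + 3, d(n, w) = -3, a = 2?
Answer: 81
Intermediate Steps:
k(j, C) = 3 + C
h(T, F) = -3 + T + 3*F (h(T, F) = -3 + ((T + F) + (5 - 3)*F) = -3 + ((F + T) + 2*F) = -3 + (T + 3*F) = -3 + T + 3*F)
S(B, g) = -3 + 4*g (S(B, g) = -3 + g + 3*g = -3 + 4*g)
(S(b(-5), -2) + k(-5, -1))² = ((-3 + 4*(-2)) + (3 - 1))² = ((-3 - 8) + 2)² = (-11 + 2)² = (-9)² = 81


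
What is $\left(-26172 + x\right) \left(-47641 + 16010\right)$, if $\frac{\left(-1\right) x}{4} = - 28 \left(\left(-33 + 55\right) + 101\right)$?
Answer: $392097876$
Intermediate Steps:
$x = 13776$ ($x = - 4 \left(- 28 \left(\left(-33 + 55\right) + 101\right)\right) = - 4 \left(- 28 \left(22 + 101\right)\right) = - 4 \left(\left(-28\right) 123\right) = \left(-4\right) \left(-3444\right) = 13776$)
$\left(-26172 + x\right) \left(-47641 + 16010\right) = \left(-26172 + 13776\right) \left(-47641 + 16010\right) = \left(-12396\right) \left(-31631\right) = 392097876$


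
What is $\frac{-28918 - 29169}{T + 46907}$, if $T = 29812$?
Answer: $- \frac{58087}{76719} \approx -0.75714$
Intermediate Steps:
$\frac{-28918 - 29169}{T + 46907} = \frac{-28918 - 29169}{29812 + 46907} = - \frac{58087}{76719}$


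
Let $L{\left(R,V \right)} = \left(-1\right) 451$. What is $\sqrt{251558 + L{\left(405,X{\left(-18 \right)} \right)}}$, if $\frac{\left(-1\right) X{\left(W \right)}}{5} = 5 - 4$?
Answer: $\sqrt{251107} \approx 501.11$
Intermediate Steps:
$X{\left(W \right)} = -5$ ($X{\left(W \right)} = - 5 \left(5 - 4\right) = \left(-5\right) 1 = -5$)
$L{\left(R,V \right)} = -451$
$\sqrt{251558 + L{\left(405,X{\left(-18 \right)} \right)}} = \sqrt{251558 - 451} = \sqrt{251107}$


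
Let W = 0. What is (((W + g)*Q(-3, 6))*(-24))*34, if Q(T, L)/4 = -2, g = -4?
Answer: -26112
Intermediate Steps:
Q(T, L) = -8 (Q(T, L) = 4*(-2) = -8)
(((W + g)*Q(-3, 6))*(-24))*34 = (((0 - 4)*(-8))*(-24))*34 = (-4*(-8)*(-24))*34 = (32*(-24))*34 = -768*34 = -26112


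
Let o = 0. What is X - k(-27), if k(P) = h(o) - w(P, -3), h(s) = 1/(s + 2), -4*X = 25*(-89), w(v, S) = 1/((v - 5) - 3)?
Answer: 77801/140 ≈ 555.72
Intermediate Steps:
w(v, S) = 1/(-8 + v) (w(v, S) = 1/((-5 + v) - 3) = 1/(-8 + v))
X = 2225/4 (X = -25*(-89)/4 = -1/4*(-2225) = 2225/4 ≈ 556.25)
h(s) = 1/(2 + s)
k(P) = 1/2 - 1/(-8 + P) (k(P) = 1/(2 + 0) - 1/(-8 + P) = 1/2 - 1/(-8 + P))
X - k(-27) = 2225/4 - (-10 - 27)/(2*(-8 - 27)) = 2225/4 - (-37)/(2*(-35)) = 2225/4 - (-1)*(-37)/(2*35) = 2225/4 - 1*37/70 = 2225/4 - 37/70 = 77801/140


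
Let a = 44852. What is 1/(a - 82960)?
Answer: -1/38108 ≈ -2.6241e-5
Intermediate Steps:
1/(a - 82960) = 1/(44852 - 82960) = 1/(-38108) = -1/38108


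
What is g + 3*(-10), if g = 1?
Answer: -29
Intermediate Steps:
g + 3*(-10) = 1 + 3*(-10) = 1 - 30 = -29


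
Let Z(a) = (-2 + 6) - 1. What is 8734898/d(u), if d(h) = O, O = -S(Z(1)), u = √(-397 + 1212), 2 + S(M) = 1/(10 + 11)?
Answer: 183432858/41 ≈ 4.4740e+6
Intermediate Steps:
Z(a) = 3 (Z(a) = 4 - 1 = 3)
S(M) = -41/21 (S(M) = -2 + 1/(10 + 11) = -2 + 1/21 = -41/21)
u = √815 ≈ 28.548
O = 41/21 (O = -1*(-41/21) = 41/21 ≈ 1.9524)
d(h) = 41/21
8734898/d(u) = 8734898/(41/21) = 8734898*(21/41) = 183432858/41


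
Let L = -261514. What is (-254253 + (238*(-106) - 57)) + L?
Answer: -541052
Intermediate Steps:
(-254253 + (238*(-106) - 57)) + L = (-254253 + (238*(-106) - 57)) - 261514 = (-254253 + (-25228 - 57)) - 261514 = (-254253 - 25285) - 261514 = -279538 - 261514 = -541052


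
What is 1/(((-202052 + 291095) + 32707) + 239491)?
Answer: 1/361241 ≈ 2.7682e-6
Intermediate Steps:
1/(((-202052 + 291095) + 32707) + 239491) = 1/((89043 + 32707) + 239491) = 1/(121750 + 239491) = 1/361241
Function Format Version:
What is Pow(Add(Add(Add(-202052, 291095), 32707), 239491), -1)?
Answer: Rational(1, 361241) ≈ 2.7682e-6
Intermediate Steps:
Pow(Add(Add(Add(-202052, 291095), 32707), 239491), -1) = Pow(Add(Add(89043, 32707), 239491), -1) = Pow(Add(121750, 239491), -1) = Pow(361241, -1) = Rational(1, 361241)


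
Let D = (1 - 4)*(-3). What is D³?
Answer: 729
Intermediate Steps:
D = 9 (D = -3*(-3) = 9)
D³ = 9³ = 729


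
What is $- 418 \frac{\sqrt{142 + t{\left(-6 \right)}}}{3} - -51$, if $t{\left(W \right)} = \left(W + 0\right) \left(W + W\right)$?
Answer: $51 - \frac{418 \sqrt{214}}{3} \approx -1987.3$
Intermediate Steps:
$t{\left(W \right)} = 2 W^{2}$ ($t{\left(W \right)} = W 2 W = 2 W^{2}$)
$- 418 \frac{\sqrt{142 + t{\left(-6 \right)}}}{3} - -51 = - 418 \frac{\sqrt{142 + 2 \left(-6\right)^{2}}}{3} - -51 = - 418 \sqrt{142 + 2 \cdot 36} \cdot \frac{1}{3} + 51 = - 418 \sqrt{142 + 72} \cdot \frac{1}{3} + 51 = - 418 \sqrt{214} \cdot \frac{1}{3} + 51 = - 418 \frac{\sqrt{214}}{3} + 51 = - \frac{418 \sqrt{214}}{3} + 51 = 51 - \frac{418 \sqrt{214}}{3}$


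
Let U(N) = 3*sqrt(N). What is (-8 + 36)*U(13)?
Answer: 84*sqrt(13) ≈ 302.87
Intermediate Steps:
(-8 + 36)*U(13) = (-8 + 36)*(3*sqrt(13)) = 28*(3*sqrt(13)) = 84*sqrt(13)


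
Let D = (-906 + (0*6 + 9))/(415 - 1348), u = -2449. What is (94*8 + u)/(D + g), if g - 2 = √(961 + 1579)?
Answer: 486073407/244823099 - 328271074*√635/244823099 ≈ -31.803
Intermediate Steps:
g = 2 + 2*√635 (g = 2 + √(961 + 1579) = 2 + √2540 = 2 + 2*√635 ≈ 52.398)
D = 299/311 (D = (-906 + (0 + 9))/(-933) = (-906 + 9)*(-1/933) = -897*(-1/933) = 299/311 ≈ 0.96141)
(94*8 + u)/(D + g) = (94*8 - 2449)/(299/311 + (2 + 2*√635)) = (752 - 2449)/(921/311 + 2*√635) = -1697/(921/311 + 2*√635)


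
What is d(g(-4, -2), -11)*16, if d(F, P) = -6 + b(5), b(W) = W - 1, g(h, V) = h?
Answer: -32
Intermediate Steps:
b(W) = -1 + W
d(F, P) = -2 (d(F, P) = -6 + (-1 + 5) = -6 + 4 = -2)
d(g(-4, -2), -11)*16 = -2*16 = -32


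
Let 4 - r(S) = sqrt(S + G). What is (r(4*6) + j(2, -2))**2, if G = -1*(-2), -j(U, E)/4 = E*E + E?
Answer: (4 + sqrt(26))**2 ≈ 82.792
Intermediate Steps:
j(U, E) = -4*E - 4*E**2 (j(U, E) = -4*(E*E + E) = -4*(E**2 + E) = -4*(E + E**2) = -4*E - 4*E**2)
G = 2
r(S) = 4 - sqrt(2 + S) (r(S) = 4 - sqrt(S + 2) = 4 - sqrt(2 + S))
(r(4*6) + j(2, -2))**2 = ((4 - sqrt(2 + 4*6)) - 4*(-2)*(1 - 2))**2 = ((4 - sqrt(2 + 24)) - 4*(-2)*(-1))**2 = ((4 - sqrt(26)) - 8)**2 = (-4 - sqrt(26))**2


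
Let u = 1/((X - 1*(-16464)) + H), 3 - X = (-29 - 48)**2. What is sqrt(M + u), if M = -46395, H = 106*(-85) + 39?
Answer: 2*I*sqrt(28480602647)/1567 ≈ 215.4*I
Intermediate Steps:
X = -5926 (X = 3 - (-29 - 48)**2 = 3 - 1*(-77)**2 = 3 - 1*5929 = 3 - 5929 = -5926)
H = -8971 (H = -9010 + 39 = -8971)
u = 1/1567 (u = 1/((-5926 - 1*(-16464)) - 8971) = 1/((-5926 + 16464) - 8971) = 1/(10538 - 8971) = 1/1567 ≈ 0.00063816)
sqrt(M + u) = sqrt(-46395 + 1/1567) = sqrt(-72700964/1567) = 2*I*sqrt(28480602647)/1567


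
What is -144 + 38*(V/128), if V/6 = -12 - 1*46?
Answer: -3957/16 ≈ -247.31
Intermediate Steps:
V = -348 (V = 6*(-12 - 1*46) = 6*(-12 - 46) = 6*(-58) = -348)
-144 + 38*(V/128) = -144 + 38*(-348/128) = -144 + 38*(-348*1/128) = -144 + 38*(-87/32) = -144 - 1653/16 = -3957/16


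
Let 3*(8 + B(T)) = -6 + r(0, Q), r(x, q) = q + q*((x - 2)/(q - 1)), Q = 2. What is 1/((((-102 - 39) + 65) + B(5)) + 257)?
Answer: 3/511 ≈ 0.0058708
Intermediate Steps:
r(x, q) = q + q*(-2 + x)/(-1 + q) (r(x, q) = q + q*((-2 + x)/(-1 + q)) = q + q*(-2 + x)/(-1 + q))
B(T) = -32/3 (B(T) = -8 + (-6 + 2*(-3 + 2 + 0)/(-1 + 2))/3 = -8 + (-6 + 2*(-1)/1)/3 = -8 + (-6 + 2*1*(-1))/3 = -8 + (-6 - 2)/3 = -8 + (⅓)*(-8) = -8 - 8/3 = -32/3)
1/((((-102 - 39) + 65) + B(5)) + 257) = 1/((((-102 - 39) + 65) - 32/3) + 257) = 1/(((-141 + 65) - 32/3) + 257) = 1/((-76 - 32/3) + 257) = 1/(-260/3 + 257) = 1/(511/3) = 3/511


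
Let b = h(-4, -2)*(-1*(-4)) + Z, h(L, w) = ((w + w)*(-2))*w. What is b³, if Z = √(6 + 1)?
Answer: (-64 + √7)³ ≈ -2.3096e+5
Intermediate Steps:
h(L, w) = -4*w² (h(L, w) = ((2*w)*(-2))*w = (-4*w)*w = -4*w²)
Z = √7 ≈ 2.6458
b = -64 + √7 (b = (-4*(-2)²)*(-1*(-4)) + √7 = -4*4*4 + √7 = -16*4 + √7 = -64 + √7 ≈ -61.354)
b³ = (-64 + √7)³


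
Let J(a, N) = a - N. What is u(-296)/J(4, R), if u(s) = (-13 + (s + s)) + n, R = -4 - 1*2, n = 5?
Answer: -60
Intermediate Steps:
R = -6 (R = -4 - 2 = -6)
u(s) = -8 + 2*s (u(s) = (-13 + (s + s)) + 5 = (-13 + 2*s) + 5 = -8 + 2*s)
u(-296)/J(4, R) = (-8 + 2*(-296))/(4 - 1*(-6)) = (-8 - 592)/(4 + 6) = -600/10 = -600*1/10 = -60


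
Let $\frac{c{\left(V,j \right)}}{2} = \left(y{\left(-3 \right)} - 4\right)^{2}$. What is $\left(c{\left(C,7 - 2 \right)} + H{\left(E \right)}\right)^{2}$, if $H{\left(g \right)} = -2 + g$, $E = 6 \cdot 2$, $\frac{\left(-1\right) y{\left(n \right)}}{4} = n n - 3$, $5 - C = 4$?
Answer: $2490084$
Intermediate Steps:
$C = 1$ ($C = 5 - 4 = 1$)
$y{\left(n \right)} = 12 - 4 n^{2}$ ($y{\left(n \right)} = - 4 \left(n n - 3\right) = - 4 \left(n^{2} - 3\right) = - 4 \left(-3 + n^{2}\right) = 12 - 4 n^{2}$)
$E = 12$
$c{\left(V,j \right)} = 1568$ ($c{\left(V,j \right)} = 2 \left(\left(12 - 4 \left(-3\right)^{2}\right) - 4\right)^{2} = 2 \left(\left(12 - 36\right) - 4\right)^{2} = 2 \left(-24 - 4\right)^{2} = 2 \left(-28\right)^{2} = 2 \cdot 784 = 1568$)
$\left(c{\left(C,7 - 2 \right)} + H{\left(E \right)}\right)^{2} = \left(1568 + \left(-2 + 12\right)\right)^{2} = \left(1568 + 10\right)^{2} = 1578^{2} = 2490084$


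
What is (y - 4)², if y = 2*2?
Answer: 0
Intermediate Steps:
y = 4
(y - 4)² = (4 - 4)² = 0² = 0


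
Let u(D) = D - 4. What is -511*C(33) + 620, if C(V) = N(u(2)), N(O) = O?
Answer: 1642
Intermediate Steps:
u(D) = -4 + D
C(V) = -2 (C(V) = -4 + 2 = -2)
-511*C(33) + 620 = -511*(-2) + 620 = 1022 + 620 = 1642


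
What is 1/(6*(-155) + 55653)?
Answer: 1/54723 ≈ 1.8274e-5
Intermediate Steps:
1/(6*(-155) + 55653) = 1/(-930 + 55653) = 1/54723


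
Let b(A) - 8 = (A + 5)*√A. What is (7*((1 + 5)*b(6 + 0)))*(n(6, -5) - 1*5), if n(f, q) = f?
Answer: 336 + 462*√6 ≈ 1467.7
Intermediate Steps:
b(A) = 8 + √A*(5 + A) (b(A) = 8 + (A + 5)*√A = 8 + (5 + A)*√A = 8 + √A*(5 + A))
(7*((1 + 5)*b(6 + 0)))*(n(6, -5) - 1*5) = (7*((1 + 5)*(8 + (6 + 0)^(3/2) + 5*√(6 + 0))))*(6 - 1*5) = (7*(6*(8 + 6^(3/2) + 5*√6)))*(6 - 5) = (7*(6*(8 + 6*√6 + 5*√6)))*1 = (7*(6*(8 + 11*√6)))*1 = (7*(48 + 66*√6))*1 = (336 + 462*√6)*1 = 336 + 462*√6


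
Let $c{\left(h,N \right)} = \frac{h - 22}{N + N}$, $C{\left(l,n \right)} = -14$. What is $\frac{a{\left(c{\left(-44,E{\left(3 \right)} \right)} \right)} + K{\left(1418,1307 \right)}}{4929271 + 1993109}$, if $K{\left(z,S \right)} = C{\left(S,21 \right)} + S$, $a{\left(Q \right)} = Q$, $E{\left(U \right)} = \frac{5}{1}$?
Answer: $\frac{536}{2884325} \approx 0.00018583$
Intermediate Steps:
$E{\left(U \right)} = 5$ ($E{\left(U \right)} = 5 \cdot 1 = 5$)
$c{\left(h,N \right)} = \frac{-22 + h}{2 N}$
$K{\left(z,S \right)} = -14 + S$
$\frac{a{\left(c{\left(-44,E{\left(3 \right)} \right)} \right)} + K{\left(1418,1307 \right)}}{4929271 + 1993109} = \frac{\frac{-22 - 44}{2 \cdot 5} + \left(-14 + 1307\right)}{4929271 + 1993109} = \frac{\frac{1}{2} \cdot \frac{1}{5} \left(-66\right) + 1293}{6922380} = \left(- \frac{33}{5} + 1293\right) \frac{1}{6922380} = \frac{6432}{5} \cdot \frac{1}{6922380} = \frac{536}{2884325}$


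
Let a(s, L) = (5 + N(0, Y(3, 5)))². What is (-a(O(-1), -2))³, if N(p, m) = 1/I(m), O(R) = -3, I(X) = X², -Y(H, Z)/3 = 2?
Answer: -35161828327081/2176782336 ≈ -16153.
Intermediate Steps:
Y(H, Z) = -6 (Y(H, Z) = -3*2 = -6)
N(p, m) = m⁻² (N(p, m) = 1/(m²) = m⁻²)
a(s, L) = 32761/1296 (a(s, L) = (5 + (-6)⁻²)² = (5 + 1/36)² = (181/36)² = 32761/1296)
(-a(O(-1), -2))³ = (-1*32761/1296)³ = (-32761/1296)³ = -35161828327081/2176782336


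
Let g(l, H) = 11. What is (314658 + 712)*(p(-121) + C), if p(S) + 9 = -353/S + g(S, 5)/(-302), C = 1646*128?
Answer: 110361399095155/1661 ≈ 6.6443e+10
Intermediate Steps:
C = 210688
p(S) = -2729/302 - 353/S (p(S) = -9 + (-353/S + 11/(-302)) = -9 + (-353/S + 11*(-1/302)) = -9 + (-353/S - 11/302) = -9 + (-11/302 - 353/S) = -2729/302 - 353/S)
(314658 + 712)*(p(-121) + C) = (314658 + 712)*((-2729/302 - 353/(-121)) + 210688) = 315370*((-2729/302 - 353*(-1/121)) + 210688) = 315370*((-2729/302 + 353/121) + 210688) = 315370*(-223603/36542 + 210688) = 315370*(7698737293/36542) = 110361399095155/1661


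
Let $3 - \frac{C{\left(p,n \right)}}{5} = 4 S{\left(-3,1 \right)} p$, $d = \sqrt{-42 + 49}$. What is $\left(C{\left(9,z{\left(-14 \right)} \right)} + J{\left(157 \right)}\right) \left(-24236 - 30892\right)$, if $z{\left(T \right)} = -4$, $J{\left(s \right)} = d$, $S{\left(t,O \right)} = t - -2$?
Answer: $-10749960 - 55128 \sqrt{7} \approx -1.0896 \cdot 10^{7}$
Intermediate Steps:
$S{\left(t,O \right)} = 2 + t$ ($S{\left(t,O \right)} = t + 2 = 2 + t$)
$d = \sqrt{7} \approx 2.6458$
$J{\left(s \right)} = \sqrt{7}$
$C{\left(p,n \right)} = 15 + 20 p$ ($C{\left(p,n \right)} = 15 - 5 \cdot 4 \left(2 - 3\right) p = 15 - 5 \cdot 4 \left(-1\right) p = 15 - 5 \left(- 4 p\right) = 15 + 20 p$)
$\left(C{\left(9,z{\left(-14 \right)} \right)} + J{\left(157 \right)}\right) \left(-24236 - 30892\right) = \left(\left(15 + 20 \cdot 9\right) + \sqrt{7}\right) \left(-24236 - 30892\right) = \left(\left(15 + 180\right) + \sqrt{7}\right) \left(-55128\right) = \left(195 + \sqrt{7}\right) \left(-55128\right) = -10749960 - 55128 \sqrt{7}$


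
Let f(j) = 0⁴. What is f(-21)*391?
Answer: 0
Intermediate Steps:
f(j) = 0
f(-21)*391 = 0*391 = 0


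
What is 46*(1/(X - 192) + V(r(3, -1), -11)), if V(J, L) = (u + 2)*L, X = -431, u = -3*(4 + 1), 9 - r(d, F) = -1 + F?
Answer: 4098048/623 ≈ 6577.9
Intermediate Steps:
r(d, F) = 10 - F (r(d, F) = 9 - (-1 + F) = 9 + (1 - F) = 10 - F)
u = -15 (u = -3*5 = -15)
V(J, L) = -13*L (V(J, L) = (-15 + 2)*L = -13*L)
46*(1/(X - 192) + V(r(3, -1), -11)) = 46*(1/(-431 - 192) - 13*(-11)) = 46*(1/(-623) + 143) = 46*(-1/623 + 143) = 46*(89088/623) = 4098048/623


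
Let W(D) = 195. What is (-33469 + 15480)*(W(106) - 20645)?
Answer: 367875050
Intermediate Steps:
(-33469 + 15480)*(W(106) - 20645) = (-33469 + 15480)*(195 - 20645) = -17989*(-20450) = 367875050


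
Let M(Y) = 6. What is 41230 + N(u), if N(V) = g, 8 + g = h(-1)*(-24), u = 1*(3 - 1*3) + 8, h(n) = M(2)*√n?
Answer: 41222 - 144*I ≈ 41222.0 - 144.0*I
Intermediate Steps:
h(n) = 6*√n
u = 8 (u = 1*(3 - 3) + 8 = 1*0 + 8 = 0 + 8 = 8)
g = -8 - 144*I (g = -8 + (6*√(-1))*(-24) = -8 + (6*I)*(-24) = -8 - 144*I ≈ -8.0 - 144.0*I)
N(V) = -8 - 144*I
41230 + N(u) = 41230 + (-8 - 144*I) = 41222 - 144*I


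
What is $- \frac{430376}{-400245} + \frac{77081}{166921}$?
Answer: $\frac{102690077141}{66809295645} \approx 1.5371$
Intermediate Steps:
$- \frac{430376}{-400245} + \frac{77081}{166921} = \left(-430376\right) \left(- \frac{1}{400245}\right) + 77081 \cdot \frac{1}{166921} = \frac{430376}{400245} + \frac{77081}{166921} = \frac{102690077141}{66809295645}$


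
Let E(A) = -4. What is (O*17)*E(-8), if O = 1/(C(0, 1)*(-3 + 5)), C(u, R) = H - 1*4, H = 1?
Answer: 34/3 ≈ 11.333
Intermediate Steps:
C(u, R) = -3 (C(u, R) = 1 - 1*4 = 1 - 4 = -3)
O = -⅙ (O = 1/(-3*(-3 + 5)) = 1/(-3*2) = 1/(-6) = -⅙ ≈ -0.16667)
(O*17)*E(-8) = -⅙*17*(-4) = -17/6*(-4) = 34/3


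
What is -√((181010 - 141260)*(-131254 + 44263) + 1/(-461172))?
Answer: -I*√183855796886277196293/230586 ≈ -58804.0*I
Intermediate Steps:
-√((181010 - 141260)*(-131254 + 44263) + 1/(-461172)) = -√(39750*(-86991) - 1/461172) = -√(-3457892250 - 1/461172) = -√(-1594683084717001/461172) = -I*√183855796886277196293/230586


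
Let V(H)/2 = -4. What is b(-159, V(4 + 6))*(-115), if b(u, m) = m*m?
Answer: -7360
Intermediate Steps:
V(H) = -8 (V(H) = 2*(-4) = -8)
b(u, m) = m²
b(-159, V(4 + 6))*(-115) = (-8)²*(-115) = 64*(-115) = -7360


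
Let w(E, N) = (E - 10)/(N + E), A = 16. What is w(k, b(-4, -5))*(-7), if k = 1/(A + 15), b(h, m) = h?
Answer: -721/41 ≈ -17.585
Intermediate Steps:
k = 1/31 (k = 1/(16 + 15) = 1/31 ≈ 0.032258)
w(E, N) = (-10 + E)/(E + N)
w(k, b(-4, -5))*(-7) = ((-10 + 1/31)/(1/31 - 4))*(-7) = (-309/31/(-123/31))*(-7) = -31/123*(-309/31)*(-7) = (103/41)*(-7) = -721/41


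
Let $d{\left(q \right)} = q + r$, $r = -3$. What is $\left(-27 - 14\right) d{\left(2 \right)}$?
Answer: $41$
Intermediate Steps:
$d{\left(q \right)} = -3 + q$ ($d{\left(q \right)} = q - 3 = -3 + q$)
$\left(-27 - 14\right) d{\left(2 \right)} = \left(-27 - 14\right) \left(-3 + 2\right) = \left(-41\right) \left(-1\right) = 41$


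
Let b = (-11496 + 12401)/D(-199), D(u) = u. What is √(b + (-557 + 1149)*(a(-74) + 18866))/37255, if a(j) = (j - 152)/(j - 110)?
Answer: √233986854085885/170516135 ≈ 0.089708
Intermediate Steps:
b = -905/199 (b = (-11496 + 12401)/(-199) = 905*(-1/199) = -905/199 ≈ -4.5477)
a(j) = (-152 + j)/(-110 + j)
√(b + (-557 + 1149)*(a(-74) + 18866))/37255 = √(-905/199 + (-557 + 1149)*((-152 - 74)/(-110 - 74) + 18866))/37255 = √(-905/199 + 592*(-226/(-184) + 18866))*(1/37255) = √(-905/199 + 592*(-1/184*(-226) + 18866))*(1/37255) = √(-905/199 + 592*(113/92 + 18866))*(1/37255) = √(-905/199 + 592*(1735785/92))*(1/37255) = √(-905/199 + 256896180/23)*(1/37255) = √(51122319005/4577)*(1/37255) = (√233986854085885/4577)*(1/37255) = √233986854085885/170516135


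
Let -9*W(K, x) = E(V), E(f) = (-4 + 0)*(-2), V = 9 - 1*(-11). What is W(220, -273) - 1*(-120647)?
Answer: 1085815/9 ≈ 1.2065e+5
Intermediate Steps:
V = 20 (V = 9 + 11 = 20)
E(f) = 8 (E(f) = -4*(-2) = 8)
W(K, x) = -8/9 (W(K, x) = -1/9*8 = -8/9)
W(220, -273) - 1*(-120647) = -8/9 - 1*(-120647) = -8/9 + 120647 = 1085815/9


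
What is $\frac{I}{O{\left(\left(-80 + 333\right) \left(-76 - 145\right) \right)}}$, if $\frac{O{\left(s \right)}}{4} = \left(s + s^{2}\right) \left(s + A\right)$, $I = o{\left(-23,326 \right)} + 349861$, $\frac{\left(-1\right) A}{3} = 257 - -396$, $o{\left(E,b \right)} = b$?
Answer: $- \frac{350187}{723679557872128} \approx -4.839 \cdot 10^{-10}$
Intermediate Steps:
$A = -1959$ ($A = - 3 \left(257 - -396\right) = - 3 \left(257 + 396\right) = \left(-3\right) 653 = -1959$)
$I = 350187$ ($I = 326 + 349861 = 350187$)
$O{\left(s \right)} = 4 \left(-1959 + s\right) \left(s + s^{2}\right)$ ($O{\left(s \right)} = 4 \left(s + s^{2}\right) \left(s - 1959\right) = 4 \left(s + s^{2}\right) \left(-1959 + s\right) = 4 \left(-1959 + s\right) \left(s + s^{2}\right)$)
$\frac{I}{O{\left(\left(-80 + 333\right) \left(-76 - 145\right) \right)}} = \frac{350187}{4 \left(-80 + 333\right) \left(-76 - 145\right) \left(-1959 + \left(\left(-80 + 333\right) \left(-76 - 145\right)\right)^{2} - 1958 \left(-80 + 333\right) \left(-76 - 145\right)\right)} = \frac{350187}{4 \cdot 253 \left(-221\right) \left(-1959 + \left(253 \left(-221\right)\right)^{2} - 1958 \cdot 253 \left(-221\right)\right)} = \frac{350187}{4 \left(-55913\right) \left(-1959 + \left(-55913\right)^{2} - -109477654\right)} = \frac{350187}{4 \left(-55913\right) \left(-1959 + 3126263569 + 109477654\right)} = \frac{350187}{4 \left(-55913\right) 3235739264} = \frac{350187}{-723679557872128} = 350187 \left(- \frac{1}{723679557872128}\right) = - \frac{350187}{723679557872128}$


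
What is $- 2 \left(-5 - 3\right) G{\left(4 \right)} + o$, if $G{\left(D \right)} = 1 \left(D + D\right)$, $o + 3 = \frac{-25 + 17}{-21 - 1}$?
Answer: $\frac{1379}{11} \approx 125.36$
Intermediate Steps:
$o = - \frac{29}{11}$ ($o = -3 + \frac{-25 + 17}{-21 - 1} = -3 - \frac{8}{-22} = -3 - - \frac{4}{11} = -3 + \frac{4}{11} = - \frac{29}{11} \approx -2.6364$)
$G{\left(D \right)} = 2 D$ ($G{\left(D \right)} = 1 \cdot 2 D = 2 D$)
$- 2 \left(-5 - 3\right) G{\left(4 \right)} + o = - 2 \left(-5 - 3\right) 2 \cdot 4 - \frac{29}{11} = \left(-2\right) \left(-8\right) 8 - \frac{29}{11} = 16 \cdot 8 - \frac{29}{11} = 128 - \frac{29}{11} = \frac{1379}{11}$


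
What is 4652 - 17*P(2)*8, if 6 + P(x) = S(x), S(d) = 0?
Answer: 5468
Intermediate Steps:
P(x) = -6 (P(x) = -6 + 0 = -6)
4652 - 17*P(2)*8 = 4652 - 17*(-6)*8 = 4652 + 102*8 = 4652 + 816 = 5468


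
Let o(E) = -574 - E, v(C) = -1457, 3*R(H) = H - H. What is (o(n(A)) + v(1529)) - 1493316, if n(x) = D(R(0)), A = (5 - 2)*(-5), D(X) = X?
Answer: -1495347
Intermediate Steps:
R(H) = 0 (R(H) = (H - H)/3 = (⅓)*0 = 0)
A = -15 (A = 3*(-5) = -15)
n(x) = 0
(o(n(A)) + v(1529)) - 1493316 = ((-574 - 1*0) - 1457) - 1493316 = ((-574 + 0) - 1457) - 1493316 = (-574 - 1457) - 1493316 = -2031 - 1493316 = -1495347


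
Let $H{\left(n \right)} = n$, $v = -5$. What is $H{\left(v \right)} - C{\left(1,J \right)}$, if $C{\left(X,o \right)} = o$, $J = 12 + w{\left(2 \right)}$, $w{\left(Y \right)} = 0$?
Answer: $-17$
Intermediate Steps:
$J = 12$ ($J = 12 + 0 = 12$)
$H{\left(v \right)} - C{\left(1,J \right)} = -5 - 12 = -17$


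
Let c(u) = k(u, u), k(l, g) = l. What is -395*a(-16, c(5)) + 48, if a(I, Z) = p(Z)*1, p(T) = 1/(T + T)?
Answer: 17/2 ≈ 8.5000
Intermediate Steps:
p(T) = 1/(2*T)
c(u) = u
a(I, Z) = 1/(2*Z) (a(I, Z) = (1/(2*Z))*1 = 1/(2*Z))
-395*a(-16, c(5)) + 48 = -395/(2*5) + 48 = -395*1/10 + 48 = -79/2 + 48 = 17/2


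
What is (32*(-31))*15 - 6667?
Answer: -21547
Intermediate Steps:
(32*(-31))*15 - 6667 = -992*15 - 6667 = -14880 - 6667 = -21547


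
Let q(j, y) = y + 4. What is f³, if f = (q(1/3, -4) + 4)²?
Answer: 4096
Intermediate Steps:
q(j, y) = 4 + y
f = 16 (f = ((4 - 4) + 4)² = (0 + 4)² = 4² = 16)
f³ = 16³ = 4096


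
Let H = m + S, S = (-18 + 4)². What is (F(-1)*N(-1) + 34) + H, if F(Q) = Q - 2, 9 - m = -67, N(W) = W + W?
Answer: 312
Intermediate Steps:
N(W) = 2*W
S = 196 (S = (-14)² = 196)
m = 76 (m = 9 - 1*(-67) = 9 + 67 = 76)
F(Q) = -2 + Q
H = 272 (H = 76 + 196 = 272)
(F(-1)*N(-1) + 34) + H = ((-2 - 1)*(2*(-1)) + 34) + 272 = (-3*(-2) + 34) + 272 = (6 + 34) + 272 = 40 + 272 = 312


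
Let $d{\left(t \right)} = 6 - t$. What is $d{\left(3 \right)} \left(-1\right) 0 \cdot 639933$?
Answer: $0$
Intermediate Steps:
$d{\left(3 \right)} \left(-1\right) 0 \cdot 639933 = \left(6 - 3\right) \left(-1\right) 0 \cdot 639933 = 3 \left(-1\right) 0 \cdot 639933 = \left(-3\right) 0 \cdot 639933 = 0 \cdot 639933 = 0$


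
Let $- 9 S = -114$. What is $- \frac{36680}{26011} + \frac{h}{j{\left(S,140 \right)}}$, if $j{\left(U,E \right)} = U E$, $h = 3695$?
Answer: $\frac{980993}{1456616} \approx 0.67347$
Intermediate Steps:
$S = \frac{38}{3}$ ($S = \left(- \frac{1}{9}\right) \left(-114\right) = \frac{38}{3} \approx 12.667$)
$j{\left(U,E \right)} = E U$
$- \frac{36680}{26011} + \frac{h}{j{\left(S,140 \right)}} = - \frac{36680}{26011} + \frac{3695}{140 \cdot \frac{38}{3}} = \left(-36680\right) \frac{1}{26011} + \frac{3695}{\frac{5320}{3}} = - \frac{36680}{26011} + 3695 \cdot \frac{3}{5320} = - \frac{36680}{26011} + \frac{2217}{1064} = \frac{980993}{1456616}$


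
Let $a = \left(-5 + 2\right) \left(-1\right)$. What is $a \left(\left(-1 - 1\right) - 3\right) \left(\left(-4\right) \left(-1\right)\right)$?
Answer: $-60$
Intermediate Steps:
$a = 3$ ($a = \left(-3\right) \left(-1\right) = 3$)
$a \left(\left(-1 - 1\right) - 3\right) \left(\left(-4\right) \left(-1\right)\right) = 3 \left(\left(-1 - 1\right) - 3\right) \left(\left(-4\right) \left(-1\right)\right) = 3 \left(-2 - 3\right) 4 = 3 \left(-5\right) 4 = \left(-15\right) 4 = -60$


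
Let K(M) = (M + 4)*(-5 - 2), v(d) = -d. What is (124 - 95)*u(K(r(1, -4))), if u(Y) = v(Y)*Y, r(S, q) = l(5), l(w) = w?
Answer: -115101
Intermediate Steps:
r(S, q) = 5
K(M) = -28 - 7*M (K(M) = (4 + M)*(-7) = -28 - 7*M)
u(Y) = -Y² (u(Y) = (-Y)*Y = -Y²)
(124 - 95)*u(K(r(1, -4))) = (124 - 95)*(-(-28 - 7*5)²) = 29*(-(-28 - 35)²) = 29*(-1*(-63)²) = 29*(-1*3969) = 29*(-3969) = -115101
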